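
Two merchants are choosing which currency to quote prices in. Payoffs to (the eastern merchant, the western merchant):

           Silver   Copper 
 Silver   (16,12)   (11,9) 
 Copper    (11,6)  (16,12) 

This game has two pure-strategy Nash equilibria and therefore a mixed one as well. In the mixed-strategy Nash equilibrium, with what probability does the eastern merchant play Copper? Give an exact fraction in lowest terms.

The eastern merchant's mix p on Silver must make the western merchant indifferent between Silver and Copper.
The western merchant's payoff from Silver: 12p + 6(1−p). From Copper: 9p + 12(1−p).
Set equal: 3p = 6(1−p) → p = 6/9 = 2/3.
Probability on Copper is 1 − 2/3 = 1/3.

1/3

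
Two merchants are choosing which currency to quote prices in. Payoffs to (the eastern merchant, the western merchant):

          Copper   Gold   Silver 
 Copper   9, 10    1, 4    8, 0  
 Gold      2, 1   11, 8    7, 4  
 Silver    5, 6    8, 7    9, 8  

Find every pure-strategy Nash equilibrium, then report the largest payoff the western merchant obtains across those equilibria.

Both Copper is a pure NE (the eastern merchant: 9 ≥ 5; the western merchant: 10 ≥ 4). The western merchant gets 10.
Both Gold is a pure NE (the eastern merchant: 11 ≥ 8; the western merchant: 8 ≥ 4). The western merchant gets 8.
Both Silver is a pure NE (the eastern merchant: 9 ≥ 8; the western merchant: 8 ≥ 7). The western merchant gets 8.
Every other cell has a profitable deviation for at least one player. Highest of {10, 8, 8} is 10.

10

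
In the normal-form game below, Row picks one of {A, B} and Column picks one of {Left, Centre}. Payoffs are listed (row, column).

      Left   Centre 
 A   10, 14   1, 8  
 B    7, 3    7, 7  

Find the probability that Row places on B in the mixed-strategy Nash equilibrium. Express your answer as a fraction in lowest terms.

Row's mix p on A must make Column indifferent between Left and Centre.
Column's payoff from Left: 14p + 3(1−p). From Centre: 8p + 7(1−p).
Set equal: 6p = 4(1−p) → p = 4/10 = 2/5.
Probability on B is 1 − 2/5 = 3/5.

3/5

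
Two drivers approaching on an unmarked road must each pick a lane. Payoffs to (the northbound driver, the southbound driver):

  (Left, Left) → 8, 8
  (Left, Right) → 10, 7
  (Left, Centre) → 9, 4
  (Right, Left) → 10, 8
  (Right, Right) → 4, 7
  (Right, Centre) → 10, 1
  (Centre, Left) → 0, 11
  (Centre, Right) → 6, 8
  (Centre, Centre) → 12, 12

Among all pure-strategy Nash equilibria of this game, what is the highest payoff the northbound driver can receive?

(Right, Left) is a pure NE (the northbound driver: 10 ≥ 8; the southbound driver: 8 ≥ 7). The northbound driver gets 10.
Both Centre is a pure NE (the northbound driver: 12 ≥ 10; the southbound driver: 12 ≥ 11). The northbound driver gets 12.
Every other cell has a profitable deviation for at least one player. Highest of {10, 12} is 12.

12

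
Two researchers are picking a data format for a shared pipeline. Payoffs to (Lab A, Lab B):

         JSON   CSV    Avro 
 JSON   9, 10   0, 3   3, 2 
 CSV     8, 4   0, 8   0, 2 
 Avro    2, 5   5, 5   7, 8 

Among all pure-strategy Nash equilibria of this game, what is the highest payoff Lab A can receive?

Both JSON is a pure NE (Lab A: 9 ≥ 8; Lab B: 10 ≥ 3). Lab A gets 9.
Both Avro is a pure NE (Lab A: 7 ≥ 3; Lab B: 8 ≥ 5). Lab A gets 7.
Every other cell has a profitable deviation for at least one player. Highest of {9, 7} is 9.

9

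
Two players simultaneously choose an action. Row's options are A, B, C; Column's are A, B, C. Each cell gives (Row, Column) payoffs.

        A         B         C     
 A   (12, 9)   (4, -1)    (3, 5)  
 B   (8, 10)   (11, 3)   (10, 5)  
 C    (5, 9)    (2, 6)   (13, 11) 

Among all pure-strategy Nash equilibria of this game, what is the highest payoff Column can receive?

11

Both A is a pure NE (Row: 12 ≥ 8; Column: 9 ≥ 5). Column gets 9.
Both C is a pure NE (Row: 13 ≥ 10; Column: 11 ≥ 9). Column gets 11.
Every other cell has a profitable deviation for at least one player. Highest of {9, 11} is 11.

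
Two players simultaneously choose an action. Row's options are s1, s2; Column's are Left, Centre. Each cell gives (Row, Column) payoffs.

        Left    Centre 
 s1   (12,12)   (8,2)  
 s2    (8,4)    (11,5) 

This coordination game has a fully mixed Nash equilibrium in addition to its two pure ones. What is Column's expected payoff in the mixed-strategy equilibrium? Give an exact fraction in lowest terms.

52/11

Row mixes with probability p on s1, chosen so Column is indifferent: 12p + 4(1−p) = 2p + 5(1−p) gives p = 1/11.
Column's expected payoff is 12·1/11 + 4·10/11 = 52/11.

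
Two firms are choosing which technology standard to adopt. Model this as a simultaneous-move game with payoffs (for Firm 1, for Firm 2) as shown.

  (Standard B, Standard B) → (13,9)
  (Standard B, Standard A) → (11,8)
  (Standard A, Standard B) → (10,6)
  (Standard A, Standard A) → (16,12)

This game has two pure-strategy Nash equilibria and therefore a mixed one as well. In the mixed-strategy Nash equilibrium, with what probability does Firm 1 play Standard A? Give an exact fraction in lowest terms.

Firm 1's mix p on Standard B must make Firm 2 indifferent between Standard B and Standard A.
Firm 2's payoff from Standard B: 9p + 6(1−p). From Standard A: 8p + 12(1−p).
Set equal: 1p = 6(1−p) → p = 6/7.
Probability on Standard A is 1 − 6/7 = 1/7.

1/7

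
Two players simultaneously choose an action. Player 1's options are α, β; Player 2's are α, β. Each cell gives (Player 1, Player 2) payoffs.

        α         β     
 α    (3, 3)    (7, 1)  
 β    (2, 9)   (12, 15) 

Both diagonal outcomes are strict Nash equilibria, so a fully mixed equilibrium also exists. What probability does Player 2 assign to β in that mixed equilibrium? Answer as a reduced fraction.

Player 2's mix q on α must make Player 1 indifferent between α and β.
Player 1's payoff from α: 3q + 7(1−q). From β: 2q + 12(1−q).
Set equal: 1q = 5(1−q) → q = 5/6.
Probability on β is 1 − 5/6 = 1/6.

1/6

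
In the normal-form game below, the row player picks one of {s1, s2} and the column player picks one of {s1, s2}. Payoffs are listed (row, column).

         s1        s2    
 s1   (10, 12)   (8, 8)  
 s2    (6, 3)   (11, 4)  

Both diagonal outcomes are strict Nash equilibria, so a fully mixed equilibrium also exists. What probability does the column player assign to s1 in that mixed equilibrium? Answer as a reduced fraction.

The column player's mix q on s1 must make the row player indifferent between s1 and s2.
The row player's payoff from s1: 10q + 8(1−q). From s2: 6q + 11(1−q).
Set equal: 4q = 3(1−q) → q = 3/7.

3/7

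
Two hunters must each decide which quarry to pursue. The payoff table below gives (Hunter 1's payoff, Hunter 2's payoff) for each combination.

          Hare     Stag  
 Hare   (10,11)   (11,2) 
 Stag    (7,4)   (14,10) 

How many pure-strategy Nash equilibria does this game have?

2

Both Hare: Hunter 1 gets 10 (best alternative 7); Hunter 2 gets 11 (best alternative 2). Neither deviates — NE.
Both Stag: Hunter 1 gets 14 (best alternative 11); Hunter 2 gets 10 (best alternative 4). Neither deviates — NE.
(Stag, Hare) is not a NE: Hunter 1 would switch to Hare (10 > 7).
No other cell survives both best-response checks, so there are 2 pure NE.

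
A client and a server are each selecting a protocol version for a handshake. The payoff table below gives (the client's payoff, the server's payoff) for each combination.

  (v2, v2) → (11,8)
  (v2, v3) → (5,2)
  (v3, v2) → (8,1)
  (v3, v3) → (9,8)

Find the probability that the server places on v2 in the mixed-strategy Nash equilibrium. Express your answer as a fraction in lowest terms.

The server's mix q on v2 must make the client indifferent between v2 and v3.
The client's payoff from v2: 11q + 5(1−q). From v3: 8q + 9(1−q).
Set equal: 3q = 4(1−q) → q = 4/7.

4/7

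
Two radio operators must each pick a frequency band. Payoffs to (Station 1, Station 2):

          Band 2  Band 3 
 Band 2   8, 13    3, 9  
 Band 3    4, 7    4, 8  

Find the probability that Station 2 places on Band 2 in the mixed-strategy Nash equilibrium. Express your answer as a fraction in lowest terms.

Station 2's mix q on Band 2 must make Station 1 indifferent between Band 2 and Band 3.
Station 1's payoff from Band 2: 8q + 3(1−q). From Band 3: 4q + 4(1−q).
Set equal: 4q = 1(1−q) → q = 1/5.

1/5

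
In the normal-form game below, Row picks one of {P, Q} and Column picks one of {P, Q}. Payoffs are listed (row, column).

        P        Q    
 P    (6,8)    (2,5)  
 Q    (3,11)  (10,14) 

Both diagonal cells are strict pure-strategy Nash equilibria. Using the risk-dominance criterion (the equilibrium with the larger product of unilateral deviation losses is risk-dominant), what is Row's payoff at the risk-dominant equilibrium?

At both P: Row loses 6 − 3 = 3 by deviating; Column loses 8 − 5 = 3. Product = 3·3 = 9.
At both Q: Row loses 10 − 2 = 8 by deviating; Column loses 14 − 11 = 3. Product = 8·3 = 24.
24 > 9, so both Q is risk-dominant. Row's payoff there is 10.

10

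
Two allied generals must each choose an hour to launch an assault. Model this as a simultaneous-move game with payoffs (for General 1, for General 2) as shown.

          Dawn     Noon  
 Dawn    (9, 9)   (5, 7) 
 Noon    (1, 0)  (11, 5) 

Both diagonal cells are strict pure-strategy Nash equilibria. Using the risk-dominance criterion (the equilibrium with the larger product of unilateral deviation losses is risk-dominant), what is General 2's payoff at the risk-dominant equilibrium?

5

At both Dawn: General 1 loses 9 − 1 = 8 by deviating; General 2 loses 9 − 7 = 2. Product = 8·2 = 16.
At both Noon: General 1 loses 11 − 5 = 6 by deviating; General 2 loses 5 − 0 = 5. Product = 6·5 = 30.
30 > 16, so both Noon is risk-dominant. General 2's payoff there is 5.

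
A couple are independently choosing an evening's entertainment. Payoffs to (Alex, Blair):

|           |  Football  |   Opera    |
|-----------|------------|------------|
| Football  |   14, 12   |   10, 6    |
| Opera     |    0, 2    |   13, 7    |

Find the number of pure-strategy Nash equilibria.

2

Both Football: Alex gets 14 (best alternative 0); Blair gets 12 (best alternative 6). Neither deviates — NE.
Both Opera: Alex gets 13 (best alternative 10); Blair gets 7 (best alternative 2). Neither deviates — NE.
(Football, Opera) is not a NE: Alex would switch to Opera (13 > 10).
No other cell survives both best-response checks, so there are 2 pure NE.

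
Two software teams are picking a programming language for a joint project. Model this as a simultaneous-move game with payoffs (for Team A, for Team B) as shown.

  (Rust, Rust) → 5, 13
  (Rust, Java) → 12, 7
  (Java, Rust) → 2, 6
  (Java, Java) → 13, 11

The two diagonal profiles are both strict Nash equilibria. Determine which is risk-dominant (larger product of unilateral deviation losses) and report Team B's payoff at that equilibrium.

13

At both Rust: Team A loses 5 − 2 = 3 by deviating; Team B loses 13 − 7 = 6. Product = 3·6 = 18.
At both Java: Team A loses 13 − 12 = 1 by deviating; Team B loses 11 − 6 = 5. Product = 1·5 = 5.
18 > 5, so both Rust is risk-dominant. Team B's payoff there is 13.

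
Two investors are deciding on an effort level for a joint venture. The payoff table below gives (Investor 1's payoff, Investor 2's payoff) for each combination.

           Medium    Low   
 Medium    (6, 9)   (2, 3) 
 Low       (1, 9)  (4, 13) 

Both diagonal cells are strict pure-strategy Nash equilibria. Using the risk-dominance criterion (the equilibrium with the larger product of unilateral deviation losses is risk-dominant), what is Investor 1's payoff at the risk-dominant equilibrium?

6

At both Medium: Investor 1 loses 6 − 1 = 5 by deviating; Investor 2 loses 9 − 3 = 6. Product = 5·6 = 30.
At both Low: Investor 1 loses 4 − 2 = 2 by deviating; Investor 2 loses 13 − 9 = 4. Product = 2·4 = 8.
30 > 8, so both Medium is risk-dominant. Investor 1's payoff there is 6.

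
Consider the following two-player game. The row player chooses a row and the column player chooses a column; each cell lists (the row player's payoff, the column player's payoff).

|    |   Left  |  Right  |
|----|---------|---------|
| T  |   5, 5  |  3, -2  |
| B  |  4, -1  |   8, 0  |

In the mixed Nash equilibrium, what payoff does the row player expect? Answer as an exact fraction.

14/3

The column player mixes with probability q on Left, chosen so the row player is indifferent: 5q + 3(1−q) = 4q + 8(1−q) gives q = 5/6.
The row player's expected payoff (from either row, since indifferent) is 5·5/6 + 3·1/6 = 14/3.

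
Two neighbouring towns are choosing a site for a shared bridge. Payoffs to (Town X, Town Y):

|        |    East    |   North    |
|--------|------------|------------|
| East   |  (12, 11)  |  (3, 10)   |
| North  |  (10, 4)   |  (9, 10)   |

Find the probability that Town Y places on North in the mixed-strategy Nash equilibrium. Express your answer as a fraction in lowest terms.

1/4

Town Y's mix q on East must make Town X indifferent between East and North.
Town X's payoff from East: 12q + 3(1−q). From North: 10q + 9(1−q).
Set equal: 2q = 6(1−q) → q = 6/8 = 3/4.
Probability on North is 1 − 3/4 = 1/4.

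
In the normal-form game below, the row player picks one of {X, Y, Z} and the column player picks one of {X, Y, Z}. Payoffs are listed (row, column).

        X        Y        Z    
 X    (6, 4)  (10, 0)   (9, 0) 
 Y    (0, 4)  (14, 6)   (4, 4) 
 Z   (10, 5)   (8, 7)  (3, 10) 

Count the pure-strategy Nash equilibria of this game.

1

Both Y: the row player gets 14 (best alternative 10); the column player gets 6 (best alternative 4). Neither deviates — NE.
Both X is not a NE: the row player would switch to Z (10 > 6).
No other cell survives both best-response checks, so there is 1 pure NE.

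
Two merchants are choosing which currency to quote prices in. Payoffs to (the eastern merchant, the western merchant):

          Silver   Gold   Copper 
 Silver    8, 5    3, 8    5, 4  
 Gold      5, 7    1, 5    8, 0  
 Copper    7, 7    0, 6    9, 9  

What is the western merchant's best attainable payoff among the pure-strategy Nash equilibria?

9

(Silver, Gold) is a pure NE (the eastern merchant: 3 ≥ 1; the western merchant: 8 ≥ 5). The western merchant gets 8.
Both Copper is a pure NE (the eastern merchant: 9 ≥ 8; the western merchant: 9 ≥ 7). The western merchant gets 9.
Every other cell has a profitable deviation for at least one player. Highest of {8, 9} is 9.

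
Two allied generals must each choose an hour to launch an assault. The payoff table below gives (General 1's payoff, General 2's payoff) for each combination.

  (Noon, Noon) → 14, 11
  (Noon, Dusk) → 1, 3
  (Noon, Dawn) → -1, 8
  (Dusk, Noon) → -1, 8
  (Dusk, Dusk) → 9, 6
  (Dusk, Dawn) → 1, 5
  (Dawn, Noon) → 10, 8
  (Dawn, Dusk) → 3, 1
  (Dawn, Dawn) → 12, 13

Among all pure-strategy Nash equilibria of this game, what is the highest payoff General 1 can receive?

14

Both Noon is a pure NE (General 1: 14 ≥ 10; General 2: 11 ≥ 8). General 1 gets 14.
Both Dawn is a pure NE (General 1: 12 ≥ 1; General 2: 13 ≥ 8). General 1 gets 12.
Every other cell has a profitable deviation for at least one player. Highest of {14, 12} is 14.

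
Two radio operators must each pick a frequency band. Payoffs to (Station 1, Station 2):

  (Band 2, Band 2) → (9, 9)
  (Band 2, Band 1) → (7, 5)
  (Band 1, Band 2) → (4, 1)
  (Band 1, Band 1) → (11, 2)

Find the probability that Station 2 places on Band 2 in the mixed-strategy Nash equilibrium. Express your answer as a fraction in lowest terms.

Station 2's mix q on Band 2 must make Station 1 indifferent between Band 2 and Band 1.
Station 1's payoff from Band 2: 9q + 7(1−q). From Band 1: 4q + 11(1−q).
Set equal: 5q = 4(1−q) → q = 4/9.

4/9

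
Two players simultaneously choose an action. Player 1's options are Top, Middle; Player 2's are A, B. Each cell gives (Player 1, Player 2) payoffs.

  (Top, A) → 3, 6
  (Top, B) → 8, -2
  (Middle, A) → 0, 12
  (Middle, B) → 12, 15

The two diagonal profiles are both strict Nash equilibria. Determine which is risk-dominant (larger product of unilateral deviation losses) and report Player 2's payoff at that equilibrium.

At (Top, A): Player 1 loses 3 − 0 = 3 by deviating; Player 2 loses 6 − (-2) = 8. Product = 3·8 = 24.
At (Middle, B): Player 1 loses 12 − 8 = 4 by deviating; Player 2 loses 15 − 12 = 3. Product = 4·3 = 12.
24 > 12, so (Top, A) is risk-dominant. Player 2's payoff there is 6.

6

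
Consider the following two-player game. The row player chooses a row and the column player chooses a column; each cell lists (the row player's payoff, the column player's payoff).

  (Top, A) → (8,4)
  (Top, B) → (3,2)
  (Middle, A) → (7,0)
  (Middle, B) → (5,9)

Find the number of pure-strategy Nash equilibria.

(Top, A): the row player gets 8 (best alternative 7); the column player gets 4 (best alternative 2). Neither deviates — NE.
(Middle, B): the row player gets 5 (best alternative 3); the column player gets 9 (best alternative 0). Neither deviates — NE.
(Top, B) is not a NE: the row player would switch to Middle (5 > 3).
No other cell survives both best-response checks, so there are 2 pure NE.

2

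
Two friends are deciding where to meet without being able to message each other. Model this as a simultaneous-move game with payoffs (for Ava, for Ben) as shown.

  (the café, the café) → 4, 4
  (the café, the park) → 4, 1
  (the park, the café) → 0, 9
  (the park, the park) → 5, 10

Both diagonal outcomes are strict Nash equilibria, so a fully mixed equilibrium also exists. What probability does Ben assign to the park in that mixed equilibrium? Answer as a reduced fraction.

4/5

Ben's mix q on the café must make Ava indifferent between the café and the park.
Ava's payoff from the café: 4q + 4(1−q). From the park: 0q + 5(1−q).
Set equal: 4q = 1(1−q) → q = 1/5.
Probability on the park is 1 − 1/5 = 4/5.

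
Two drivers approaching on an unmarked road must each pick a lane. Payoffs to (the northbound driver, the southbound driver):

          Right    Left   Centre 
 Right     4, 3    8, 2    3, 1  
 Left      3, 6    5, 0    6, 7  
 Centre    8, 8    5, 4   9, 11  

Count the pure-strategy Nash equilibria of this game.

Both Centre: the northbound driver gets 9 (best alternative 6); the southbound driver gets 11 (best alternative 8). Neither deviates — NE.
Both Left is not a NE: the northbound driver would switch to Right (8 > 5).
No other cell survives both best-response checks, so there is 1 pure NE.

1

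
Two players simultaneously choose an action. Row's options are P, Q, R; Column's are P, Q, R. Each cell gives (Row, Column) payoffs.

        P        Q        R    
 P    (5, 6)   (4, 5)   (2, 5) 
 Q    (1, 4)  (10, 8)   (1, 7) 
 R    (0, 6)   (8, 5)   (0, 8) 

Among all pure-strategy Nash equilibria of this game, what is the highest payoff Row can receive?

10

Both P is a pure NE (Row: 5 ≥ 1; Column: 6 ≥ 5). Row gets 5.
Both Q is a pure NE (Row: 10 ≥ 8; Column: 8 ≥ 7). Row gets 10.
Every other cell has a profitable deviation for at least one player. Highest of {5, 10} is 10.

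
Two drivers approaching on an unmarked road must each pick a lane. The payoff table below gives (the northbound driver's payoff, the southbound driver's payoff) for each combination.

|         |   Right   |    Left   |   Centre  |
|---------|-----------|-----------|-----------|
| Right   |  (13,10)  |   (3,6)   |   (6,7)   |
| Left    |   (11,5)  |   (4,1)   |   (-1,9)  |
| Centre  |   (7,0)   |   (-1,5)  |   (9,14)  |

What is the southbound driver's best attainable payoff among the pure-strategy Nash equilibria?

14

Both Right is a pure NE (the northbound driver: 13 ≥ 11; the southbound driver: 10 ≥ 7). The southbound driver gets 10.
Both Centre is a pure NE (the northbound driver: 9 ≥ 6; the southbound driver: 14 ≥ 5). The southbound driver gets 14.
Every other cell has a profitable deviation for at least one player. Highest of {10, 14} is 14.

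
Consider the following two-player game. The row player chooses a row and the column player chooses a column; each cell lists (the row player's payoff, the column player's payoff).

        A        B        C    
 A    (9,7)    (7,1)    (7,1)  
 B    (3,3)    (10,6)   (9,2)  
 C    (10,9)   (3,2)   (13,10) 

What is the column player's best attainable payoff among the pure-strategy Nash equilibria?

Both B is a pure NE (the row player: 10 ≥ 7; the column player: 6 ≥ 3). The column player gets 6.
Both C is a pure NE (the row player: 13 ≥ 9; the column player: 10 ≥ 9). The column player gets 10.
Every other cell has a profitable deviation for at least one player. Highest of {6, 10} is 10.

10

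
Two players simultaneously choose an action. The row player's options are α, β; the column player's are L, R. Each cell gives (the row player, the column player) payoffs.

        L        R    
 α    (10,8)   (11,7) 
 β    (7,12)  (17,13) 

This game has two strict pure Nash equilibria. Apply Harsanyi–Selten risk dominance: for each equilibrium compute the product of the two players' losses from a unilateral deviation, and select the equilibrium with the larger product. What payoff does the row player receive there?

At (α, L): the row player loses 10 − 7 = 3 by deviating; the column player loses 8 − 7 = 1. Product = 3·1 = 3.
At (β, R): the row player loses 17 − 11 = 6 by deviating; the column player loses 13 − 12 = 1. Product = 6·1 = 6.
6 > 3, so (β, R) is risk-dominant. The row player's payoff there is 17.

17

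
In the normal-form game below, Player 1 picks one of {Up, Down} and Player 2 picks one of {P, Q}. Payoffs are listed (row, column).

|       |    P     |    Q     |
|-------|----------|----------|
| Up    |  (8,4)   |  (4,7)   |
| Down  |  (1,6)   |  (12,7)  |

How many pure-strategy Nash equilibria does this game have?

1

(Down, Q): Player 1 gets 12 (best alternative 4); Player 2 gets 7 (best alternative 6). Neither deviates — NE.
(Up, P) is not a NE: Player 2 would switch to Q (7 > 4).
No other cell survives both best-response checks, so there is 1 pure NE.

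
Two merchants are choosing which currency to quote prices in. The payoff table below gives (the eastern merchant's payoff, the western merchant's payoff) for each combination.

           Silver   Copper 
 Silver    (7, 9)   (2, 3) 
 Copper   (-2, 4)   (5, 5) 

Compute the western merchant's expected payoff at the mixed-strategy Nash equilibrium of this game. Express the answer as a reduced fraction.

33/7

The eastern merchant mixes with probability p on Silver, chosen so the western merchant is indifferent: 9p + 4(1−p) = 3p + 5(1−p) gives p = 1/7.
The western merchant's expected payoff is 9·1/7 + 4·6/7 = 33/7.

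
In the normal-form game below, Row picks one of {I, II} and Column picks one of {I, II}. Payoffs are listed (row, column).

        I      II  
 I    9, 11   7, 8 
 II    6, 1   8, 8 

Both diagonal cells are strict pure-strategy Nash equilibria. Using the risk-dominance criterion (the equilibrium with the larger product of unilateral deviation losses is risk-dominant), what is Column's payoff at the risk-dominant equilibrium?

11

At both I: Row loses 9 − 6 = 3 by deviating; Column loses 11 − 8 = 3. Product = 3·3 = 9.
At both II: Row loses 8 − 7 = 1 by deviating; Column loses 8 − 1 = 7. Product = 1·7 = 7.
9 > 7, so both I is risk-dominant. Column's payoff there is 11.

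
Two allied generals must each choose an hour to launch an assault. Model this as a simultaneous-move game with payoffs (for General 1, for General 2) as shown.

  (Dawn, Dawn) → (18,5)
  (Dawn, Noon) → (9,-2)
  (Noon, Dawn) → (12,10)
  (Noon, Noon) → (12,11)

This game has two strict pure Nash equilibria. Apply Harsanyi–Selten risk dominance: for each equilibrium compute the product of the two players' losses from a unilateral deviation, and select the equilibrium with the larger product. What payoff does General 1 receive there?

At both Dawn: General 1 loses 18 − 12 = 6 by deviating; General 2 loses 5 − (-2) = 7. Product = 6·7 = 42.
At both Noon: General 1 loses 12 − 9 = 3 by deviating; General 2 loses 11 − 10 = 1. Product = 3·1 = 3.
42 > 3, so both Dawn is risk-dominant. General 1's payoff there is 18.

18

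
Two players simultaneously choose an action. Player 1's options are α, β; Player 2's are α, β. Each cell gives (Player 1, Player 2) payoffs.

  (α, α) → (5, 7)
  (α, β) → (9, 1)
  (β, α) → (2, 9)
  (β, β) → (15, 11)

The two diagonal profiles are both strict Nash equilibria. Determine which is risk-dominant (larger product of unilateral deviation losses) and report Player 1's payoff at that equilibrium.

At both α: Player 1 loses 5 − 2 = 3 by deviating; Player 2 loses 7 − 1 = 6. Product = 3·6 = 18.
At both β: Player 1 loses 15 − 9 = 6 by deviating; Player 2 loses 11 − 9 = 2. Product = 6·2 = 12.
18 > 12, so both α is risk-dominant. Player 1's payoff there is 5.

5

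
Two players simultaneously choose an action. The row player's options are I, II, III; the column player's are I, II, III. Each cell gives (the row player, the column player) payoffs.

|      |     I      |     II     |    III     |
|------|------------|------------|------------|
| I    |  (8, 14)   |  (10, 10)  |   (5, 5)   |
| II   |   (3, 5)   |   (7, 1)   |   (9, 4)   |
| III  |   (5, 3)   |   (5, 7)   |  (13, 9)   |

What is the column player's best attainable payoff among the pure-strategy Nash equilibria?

14

Both I is a pure NE (the row player: 8 ≥ 5; the column player: 14 ≥ 10). The column player gets 14.
Both III is a pure NE (the row player: 13 ≥ 9; the column player: 9 ≥ 7). The column player gets 9.
Every other cell has a profitable deviation for at least one player. Highest of {14, 9} is 14.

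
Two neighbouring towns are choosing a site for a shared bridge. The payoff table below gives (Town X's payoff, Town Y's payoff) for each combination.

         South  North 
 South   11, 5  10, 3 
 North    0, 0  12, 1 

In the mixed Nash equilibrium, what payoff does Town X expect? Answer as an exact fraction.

Town Y mixes with probability q on South, chosen so Town X is indifferent: 11q + 10(1−q) = 0q + 12(1−q) gives q = 2/13.
Town X's expected payoff (from either row, since indifferent) is 11·2/13 + 10·11/13 = 132/13.

132/13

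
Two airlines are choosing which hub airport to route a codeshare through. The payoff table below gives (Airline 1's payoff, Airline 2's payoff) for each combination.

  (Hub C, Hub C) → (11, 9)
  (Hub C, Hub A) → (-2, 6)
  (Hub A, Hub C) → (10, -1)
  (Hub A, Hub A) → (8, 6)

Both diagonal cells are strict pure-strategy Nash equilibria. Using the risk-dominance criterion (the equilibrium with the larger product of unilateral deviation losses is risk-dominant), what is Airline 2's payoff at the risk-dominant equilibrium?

6

At both Hub C: Airline 1 loses 11 − 10 = 1 by deviating; Airline 2 loses 9 − 6 = 3. Product = 1·3 = 3.
At both Hub A: Airline 1 loses 8 − (-2) = 10 by deviating; Airline 2 loses 6 − (-1) = 7. Product = 10·7 = 70.
70 > 3, so both Hub A is risk-dominant. Airline 2's payoff there is 6.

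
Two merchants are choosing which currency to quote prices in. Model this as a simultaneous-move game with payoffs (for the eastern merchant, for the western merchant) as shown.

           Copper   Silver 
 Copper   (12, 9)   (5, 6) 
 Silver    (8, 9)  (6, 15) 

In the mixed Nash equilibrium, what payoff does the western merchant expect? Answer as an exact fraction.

9

The eastern merchant mixes with probability p on Copper, chosen so the western merchant is indifferent: 9p + 9(1−p) = 6p + 15(1−p) gives p = 2/3.
The western merchant's expected payoff is 9·2/3 + 9·1/3 = 9.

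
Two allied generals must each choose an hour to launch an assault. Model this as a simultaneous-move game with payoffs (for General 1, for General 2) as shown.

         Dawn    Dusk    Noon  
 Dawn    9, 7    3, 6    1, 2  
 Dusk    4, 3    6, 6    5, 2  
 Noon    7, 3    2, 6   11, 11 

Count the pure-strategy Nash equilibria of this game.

Both Dawn: General 1 gets 9 (best alternative 7); General 2 gets 7 (best alternative 6). Neither deviates — NE.
Both Dusk: General 1 gets 6 (best alternative 3); General 2 gets 6 (best alternative 3). Neither deviates — NE.
Both Noon: General 1 gets 11 (best alternative 5); General 2 gets 11 (best alternative 6). Neither deviates — NE.
(Noon, Dawn) is not a NE: General 1 would switch to Dawn (9 > 7).
No other cell survives both best-response checks, so there are 3 pure NE.

3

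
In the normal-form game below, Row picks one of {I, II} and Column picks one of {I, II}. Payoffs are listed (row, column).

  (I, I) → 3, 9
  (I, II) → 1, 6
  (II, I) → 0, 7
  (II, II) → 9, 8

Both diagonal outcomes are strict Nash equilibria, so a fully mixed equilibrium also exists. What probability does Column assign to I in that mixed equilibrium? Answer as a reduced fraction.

Column's mix q on I must make Row indifferent between I and II.
Row's payoff from I: 3q + 1(1−q). From II: 0q + 9(1−q).
Set equal: 3q = 8(1−q) → q = 8/11.

8/11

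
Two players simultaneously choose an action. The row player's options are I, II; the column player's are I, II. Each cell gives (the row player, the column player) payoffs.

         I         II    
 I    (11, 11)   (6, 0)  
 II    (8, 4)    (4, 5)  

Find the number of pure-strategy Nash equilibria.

1

Both I: the row player gets 11 (best alternative 8); the column player gets 11 (best alternative 0). Neither deviates — NE.
Both II is not a NE: the row player would switch to I (6 > 4).
No other cell survives both best-response checks, so there is 1 pure NE.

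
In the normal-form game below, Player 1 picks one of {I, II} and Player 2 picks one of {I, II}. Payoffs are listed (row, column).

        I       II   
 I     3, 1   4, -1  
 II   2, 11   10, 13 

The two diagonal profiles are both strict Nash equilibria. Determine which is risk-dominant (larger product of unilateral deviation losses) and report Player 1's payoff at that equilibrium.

At both I: Player 1 loses 3 − 2 = 1 by deviating; Player 2 loses 1 − (-1) = 2. Product = 1·2 = 2.
At both II: Player 1 loses 10 − 4 = 6 by deviating; Player 2 loses 13 − 11 = 2. Product = 6·2 = 12.
12 > 2, so both II is risk-dominant. Player 1's payoff there is 10.

10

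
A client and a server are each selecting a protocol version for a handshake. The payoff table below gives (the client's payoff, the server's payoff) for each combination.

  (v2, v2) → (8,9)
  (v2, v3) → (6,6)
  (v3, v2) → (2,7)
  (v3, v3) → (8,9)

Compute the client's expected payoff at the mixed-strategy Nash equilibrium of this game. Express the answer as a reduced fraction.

The server mixes with probability q on v2, chosen so the client is indifferent: 8q + 6(1−q) = 2q + 8(1−q) gives q = 1/4.
The client's expected payoff (from either row, since indifferent) is 8·1/4 + 6·3/4 = 13/2.

13/2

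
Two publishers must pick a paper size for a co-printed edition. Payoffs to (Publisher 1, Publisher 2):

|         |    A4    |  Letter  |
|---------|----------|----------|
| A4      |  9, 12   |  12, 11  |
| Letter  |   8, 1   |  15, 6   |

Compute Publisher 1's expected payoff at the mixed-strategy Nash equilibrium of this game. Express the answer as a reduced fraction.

39/4

Publisher 2 mixes with probability q on A4, chosen so Publisher 1 is indifferent: 9q + 12(1−q) = 8q + 15(1−q) gives q = 3/4.
Publisher 1's expected payoff (from either row, since indifferent) is 9·3/4 + 12·1/4 = 39/4.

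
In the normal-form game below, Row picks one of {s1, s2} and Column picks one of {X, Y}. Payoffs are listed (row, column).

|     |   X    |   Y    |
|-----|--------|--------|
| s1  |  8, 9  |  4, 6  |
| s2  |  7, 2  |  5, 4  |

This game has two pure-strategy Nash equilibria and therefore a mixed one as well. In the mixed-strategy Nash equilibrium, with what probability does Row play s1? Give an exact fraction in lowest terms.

2/5

Row's mix p on s1 must make Column indifferent between X and Y.
Column's payoff from X: 9p + 2(1−p). From Y: 6p + 4(1−p).
Set equal: 3p = 2(1−p) → p = 2/5.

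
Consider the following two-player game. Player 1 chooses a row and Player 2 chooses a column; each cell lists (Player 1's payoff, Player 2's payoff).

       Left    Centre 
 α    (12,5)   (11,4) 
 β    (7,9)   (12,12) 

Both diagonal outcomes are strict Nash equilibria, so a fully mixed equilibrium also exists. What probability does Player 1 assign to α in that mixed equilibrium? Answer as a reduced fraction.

3/4

Player 1's mix p on α must make Player 2 indifferent between Left and Centre.
Player 2's payoff from Left: 5p + 9(1−p). From Centre: 4p + 12(1−p).
Set equal: 1p = 3(1−p) → p = 3/4.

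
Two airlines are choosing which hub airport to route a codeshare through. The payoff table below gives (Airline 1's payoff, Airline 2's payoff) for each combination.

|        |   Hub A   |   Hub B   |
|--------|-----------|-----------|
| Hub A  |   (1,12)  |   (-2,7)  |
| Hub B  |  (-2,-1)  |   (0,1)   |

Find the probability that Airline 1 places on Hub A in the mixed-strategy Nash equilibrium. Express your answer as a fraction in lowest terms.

Airline 1's mix p on Hub A must make Airline 2 indifferent between Hub A and Hub B.
Airline 2's payoff from Hub A: 12p + (-1)(1−p). From Hub B: 7p + 1(1−p).
Set equal: 5p = 2(1−p) → p = 2/7.

2/7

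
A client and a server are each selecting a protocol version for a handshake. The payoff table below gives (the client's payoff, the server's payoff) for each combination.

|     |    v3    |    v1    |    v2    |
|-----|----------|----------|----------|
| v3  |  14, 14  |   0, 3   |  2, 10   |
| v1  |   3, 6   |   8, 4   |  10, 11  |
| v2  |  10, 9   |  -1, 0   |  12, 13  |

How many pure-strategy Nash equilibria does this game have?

Both v3: the client gets 14 (best alternative 10); the server gets 14 (best alternative 10). Neither deviates — NE.
Both v2: the client gets 12 (best alternative 10); the server gets 13 (best alternative 9). Neither deviates — NE.
Both v1 is not a NE: the server would switch to v2 (11 > 4).
No other cell survives both best-response checks, so there are 2 pure NE.

2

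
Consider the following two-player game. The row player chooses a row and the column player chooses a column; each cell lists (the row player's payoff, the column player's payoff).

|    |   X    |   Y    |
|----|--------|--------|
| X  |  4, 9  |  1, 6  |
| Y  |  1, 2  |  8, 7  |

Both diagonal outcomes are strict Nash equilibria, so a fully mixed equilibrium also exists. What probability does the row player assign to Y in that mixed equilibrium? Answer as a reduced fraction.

The row player's mix p on X must make the column player indifferent between X and Y.
The column player's payoff from X: 9p + 2(1−p). From Y: 6p + 7(1−p).
Set equal: 3p = 5(1−p) → p = 5/8.
Probability on Y is 1 − 5/8 = 3/8.

3/8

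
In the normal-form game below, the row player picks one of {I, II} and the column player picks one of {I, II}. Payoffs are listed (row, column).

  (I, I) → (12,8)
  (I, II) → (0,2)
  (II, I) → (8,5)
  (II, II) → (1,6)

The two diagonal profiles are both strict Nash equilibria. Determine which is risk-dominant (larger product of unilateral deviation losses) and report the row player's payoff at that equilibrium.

12

At both I: the row player loses 12 − 8 = 4 by deviating; the column player loses 8 − 2 = 6. Product = 4·6 = 24.
At both II: the row player loses 1 − 0 = 1 by deviating; the column player loses 6 − 5 = 1. Product = 1·1 = 1.
24 > 1, so both I is risk-dominant. The row player's payoff there is 12.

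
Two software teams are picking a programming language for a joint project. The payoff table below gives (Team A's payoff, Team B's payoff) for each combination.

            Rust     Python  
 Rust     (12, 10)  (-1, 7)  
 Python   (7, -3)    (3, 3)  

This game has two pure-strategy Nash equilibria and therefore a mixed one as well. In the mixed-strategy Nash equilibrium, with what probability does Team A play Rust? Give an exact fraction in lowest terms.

Team A's mix p on Rust must make Team B indifferent between Rust and Python.
Team B's payoff from Rust: 10p + (-3)(1−p). From Python: 7p + 3(1−p).
Set equal: 3p = 6(1−p) → p = 6/9 = 2/3.

2/3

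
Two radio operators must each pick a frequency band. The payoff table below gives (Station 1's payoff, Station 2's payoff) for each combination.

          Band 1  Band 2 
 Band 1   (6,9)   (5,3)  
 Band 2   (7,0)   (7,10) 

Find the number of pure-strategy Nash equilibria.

Both Band 2: Station 1 gets 7 (best alternative 5); Station 2 gets 10 (best alternative 0). Neither deviates — NE.
Both Band 1 is not a NE: Station 1 would switch to Band 2 (7 > 6).
No other cell survives both best-response checks, so there is 1 pure NE.

1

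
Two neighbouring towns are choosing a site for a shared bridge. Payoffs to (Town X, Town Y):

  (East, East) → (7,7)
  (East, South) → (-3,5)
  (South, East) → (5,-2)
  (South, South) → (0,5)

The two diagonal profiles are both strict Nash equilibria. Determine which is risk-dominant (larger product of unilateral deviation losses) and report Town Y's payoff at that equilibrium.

5

At both East: Town X loses 7 − 5 = 2 by deviating; Town Y loses 7 − 5 = 2. Product = 2·2 = 4.
At both South: Town X loses 0 − (-3) = 3 by deviating; Town Y loses 5 − (-2) = 7. Product = 3·7 = 21.
21 > 4, so both South is risk-dominant. Town Y's payoff there is 5.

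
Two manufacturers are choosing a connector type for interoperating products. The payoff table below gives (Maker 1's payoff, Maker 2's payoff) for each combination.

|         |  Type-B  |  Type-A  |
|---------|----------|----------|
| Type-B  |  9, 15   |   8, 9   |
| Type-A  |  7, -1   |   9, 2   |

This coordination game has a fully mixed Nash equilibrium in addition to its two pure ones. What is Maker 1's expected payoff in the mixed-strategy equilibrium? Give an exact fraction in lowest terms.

25/3

Maker 2 mixes with probability q on Type-B, chosen so Maker 1 is indifferent: 9q + 8(1−q) = 7q + 9(1−q) gives q = 1/3.
Maker 1's expected payoff (from either row, since indifferent) is 9·1/3 + 8·2/3 = 25/3.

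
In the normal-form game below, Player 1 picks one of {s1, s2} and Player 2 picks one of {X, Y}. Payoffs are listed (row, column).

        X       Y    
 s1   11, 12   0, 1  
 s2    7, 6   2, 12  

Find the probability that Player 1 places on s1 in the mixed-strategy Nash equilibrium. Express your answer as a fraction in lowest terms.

Player 1's mix p on s1 must make Player 2 indifferent between X and Y.
Player 2's payoff from X: 12p + 6(1−p). From Y: 1p + 12(1−p).
Set equal: 11p = 6(1−p) → p = 6/17.

6/17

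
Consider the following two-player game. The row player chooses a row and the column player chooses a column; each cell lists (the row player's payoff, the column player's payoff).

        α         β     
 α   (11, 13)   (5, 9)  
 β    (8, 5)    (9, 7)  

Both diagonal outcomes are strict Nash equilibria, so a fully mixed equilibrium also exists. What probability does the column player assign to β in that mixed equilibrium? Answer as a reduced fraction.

The column player's mix q on α must make the row player indifferent between α and β.
The row player's payoff from α: 11q + 5(1−q). From β: 8q + 9(1−q).
Set equal: 3q = 4(1−q) → q = 4/7.
Probability on β is 1 − 4/7 = 3/7.

3/7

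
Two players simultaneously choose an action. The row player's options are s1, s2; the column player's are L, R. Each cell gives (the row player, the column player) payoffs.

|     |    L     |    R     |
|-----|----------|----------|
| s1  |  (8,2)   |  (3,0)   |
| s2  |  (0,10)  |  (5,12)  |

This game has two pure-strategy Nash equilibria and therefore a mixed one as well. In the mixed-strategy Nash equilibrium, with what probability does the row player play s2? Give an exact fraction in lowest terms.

The row player's mix p on s1 must make the column player indifferent between L and R.
The column player's payoff from L: 2p + 10(1−p). From R: 0p + 12(1−p).
Set equal: 2p = 2(1−p) → p = 2/4 = 1/2.
Probability on s2 is 1 − 1/2 = 1/2.

1/2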